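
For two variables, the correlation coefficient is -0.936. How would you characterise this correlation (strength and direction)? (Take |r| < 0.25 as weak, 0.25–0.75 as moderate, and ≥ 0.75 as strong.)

strong negative

r = -0.936 < 0 so the relationship is negative.
|r| = 0.936, which falls in the strong range.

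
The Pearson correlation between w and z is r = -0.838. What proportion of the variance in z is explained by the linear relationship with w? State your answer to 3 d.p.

0.702

r² = (-0.838)² = 0.702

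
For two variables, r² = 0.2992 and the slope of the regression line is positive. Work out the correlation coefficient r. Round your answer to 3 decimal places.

0.547

|r| = √0.2992 = 0.547
The association is positive, so r = 0.547.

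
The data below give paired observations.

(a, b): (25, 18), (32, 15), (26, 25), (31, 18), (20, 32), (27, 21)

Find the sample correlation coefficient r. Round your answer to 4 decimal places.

n = 6, Σa = 161, Σb = 129, Σa² = 4415, Σb² = 2963, Σab = 3345
nΣab − ΣaΣb = 20070 − 20769 = -699
nΣa² − (Σa)² = 26490 − 25921 = 569; nΣb² − (Σb)² = 17778 − 16641 = 1137
r = -699 / √(569 × 1137) = -699 / 804.3339 ≈ -0.8690

-0.8690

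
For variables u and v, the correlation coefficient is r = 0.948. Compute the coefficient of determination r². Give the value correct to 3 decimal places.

0.899

r² = (0.948)² = 0.899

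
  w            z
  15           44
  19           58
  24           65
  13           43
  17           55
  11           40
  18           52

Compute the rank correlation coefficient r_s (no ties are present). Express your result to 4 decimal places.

0.9643

Rank w: 3, 6, 7, 2, 4, 1, 5
Rank z: 3, 6, 7, 2, 5, 1, 4
d = rank(w) − rank(z): 0, 0, 0, 0, -1, 0, 1; Σd² = 2
ρ = 1 − 6Σd² / [n(n²−1)] = 1 − 6×2 / (7×48) = 1 − 12/336 ≈ 0.9643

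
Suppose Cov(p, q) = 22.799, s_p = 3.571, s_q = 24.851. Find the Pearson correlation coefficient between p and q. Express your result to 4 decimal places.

r = Cov(p,q) / (s_p · s_q) = 22.799 / (3.571 × 24.851)
  = 22.799 / 88.7429 ≈ 0.2569

0.2569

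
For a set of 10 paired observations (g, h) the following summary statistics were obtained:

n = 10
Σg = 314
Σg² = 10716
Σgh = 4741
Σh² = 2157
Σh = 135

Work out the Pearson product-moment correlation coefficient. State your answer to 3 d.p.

0.938

r = (nΣgh − ΣgΣh) / √[(nΣg² − (Σg)²)(nΣh² − (Σh)²)]
Numerator: 10×4741 − 314×135 = 5020
Denominator: √[(107160 − 98596)(21570 − 18225)] = √[8564 × 3345] = 5352.2500
r = 5020 / 5352.2500 ≈ 0.938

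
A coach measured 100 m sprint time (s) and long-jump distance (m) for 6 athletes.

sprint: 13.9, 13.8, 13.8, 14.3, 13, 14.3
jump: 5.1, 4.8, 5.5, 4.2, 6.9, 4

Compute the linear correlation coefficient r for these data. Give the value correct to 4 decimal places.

n = 6, Σx = 83.1, Σy = 30.5, Σx² = 1152.07, Σy² = 160.55, Σxy = 419.99
nΣxy − ΣxΣy = 2519.94 − 2534.55 = -14.61
nΣx² − (Σx)² = 6912.42 − 6905.61 = 6.81; nΣy² − (Σy)² = 963.3 − 930.25 = 33.05
r = -14.61 / √(6.81 × 33.05) = -14.61 / 15.0023 ≈ -0.9738

-0.9738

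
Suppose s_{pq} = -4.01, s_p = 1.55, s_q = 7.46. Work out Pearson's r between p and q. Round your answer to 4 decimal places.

-0.3468

r = Cov(p,q) / (s_p · s_q) = -4.01 / (1.55 × 7.46)
  = -4.01 / 11.5630 ≈ -0.3468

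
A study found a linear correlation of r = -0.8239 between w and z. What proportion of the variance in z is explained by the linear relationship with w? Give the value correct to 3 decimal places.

0.679

r² = (-0.8239)² = 0.679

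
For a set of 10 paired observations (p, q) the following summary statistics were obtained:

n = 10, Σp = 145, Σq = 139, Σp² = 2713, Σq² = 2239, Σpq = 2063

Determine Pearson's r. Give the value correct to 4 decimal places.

r = (nΣpq − ΣpΣq) / √[(nΣp² − (Σp)²)(nΣq² − (Σq)²)]
Numerator: 10×2063 − 145×139 = 475
Denominator: √[(27130 − 21025)(22390 − 19321)] = √[6105 × 3069] = 4328.5384
r = 475 / 4328.5384 ≈ 0.1097

0.1097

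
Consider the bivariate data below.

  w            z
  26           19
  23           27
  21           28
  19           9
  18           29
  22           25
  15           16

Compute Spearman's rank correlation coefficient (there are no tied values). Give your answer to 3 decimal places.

Rank w: 7, 6, 4, 3, 2, 5, 1
Rank z: 3, 5, 6, 1, 7, 4, 2
d = rank(w) − rank(z): 4, 1, -2, 2, -5, 1, -1; Σd² = 52
ρ = 1 − 6Σd² / [n(n²−1)] = 1 − 6×52 / (7×48) = 1 − 312/336 ≈ 0.071

0.071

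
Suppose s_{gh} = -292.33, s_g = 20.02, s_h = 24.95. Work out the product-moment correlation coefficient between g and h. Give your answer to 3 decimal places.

-0.585

r = Cov(g,h) / (s_g · s_h) = -292.33 / (20.02 × 24.95)
  = -292.33 / 499.4990 ≈ -0.585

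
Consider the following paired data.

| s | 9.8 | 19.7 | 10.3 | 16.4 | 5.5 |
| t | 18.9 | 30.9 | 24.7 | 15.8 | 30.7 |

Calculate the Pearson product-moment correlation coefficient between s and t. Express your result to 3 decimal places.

n = 5, Σs = 61.7, Σt = 121, Σs² = 889.43, Σt² = 3114.24, Σst = 1476.33
nΣst − ΣsΣt = 7381.65 − 7465.7 = -84.05
nΣs² − (Σs)² = 4447.15 − 3806.89 = 640.26; nΣt² − (Σt)² = 15571.2 − 14641 = 930.2
r = -84.05 / √(640.26 × 930.2) = -84.05 / 771.7317 ≈ -0.109

-0.109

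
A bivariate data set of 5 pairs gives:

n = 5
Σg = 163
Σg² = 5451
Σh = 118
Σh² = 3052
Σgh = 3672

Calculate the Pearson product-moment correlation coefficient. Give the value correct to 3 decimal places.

r = (nΣgh − ΣgΣh) / √[(nΣg² − (Σg)²)(nΣh² − (Σh)²)]
Numerator: 5×3672 − 163×118 = -874
Denominator: √[(27255 − 26569)(15260 − 13924)] = √[686 × 1336] = 957.3380
r = -874 / 957.3380 ≈ -0.913

-0.913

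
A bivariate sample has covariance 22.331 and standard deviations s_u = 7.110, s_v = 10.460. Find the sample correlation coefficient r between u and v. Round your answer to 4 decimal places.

0.3003

r = Cov(u,v) / (s_u · s_v) = 22.331 / (7.110 × 10.460)
  = 22.331 / 74.3706 ≈ 0.3003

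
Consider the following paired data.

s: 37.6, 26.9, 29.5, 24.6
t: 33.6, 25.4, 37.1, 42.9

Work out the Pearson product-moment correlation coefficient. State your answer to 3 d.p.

-0.200

n = 4, Σs = 118.6, Σt = 139, Σs² = 3612.78, Σt² = 4990.94, Σst = 4096.41
nΣst − ΣsΣt = 16385.64 − 16485.4 = -99.76
nΣs² − (Σs)² = 14451.12 − 14065.96 = 385.16; nΣt² − (Σt)² = 19963.76 − 19321 = 642.76
r = -99.76 / √(385.16 × 642.76) = -99.76 / 497.5595 ≈ -0.200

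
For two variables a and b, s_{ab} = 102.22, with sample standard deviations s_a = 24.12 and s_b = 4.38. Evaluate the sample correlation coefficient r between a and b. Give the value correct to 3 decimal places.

r = Cov(a,b) / (s_a · s_b) = 102.22 / (24.12 × 4.38)
  = 102.22 / 105.6456 ≈ 0.968

0.968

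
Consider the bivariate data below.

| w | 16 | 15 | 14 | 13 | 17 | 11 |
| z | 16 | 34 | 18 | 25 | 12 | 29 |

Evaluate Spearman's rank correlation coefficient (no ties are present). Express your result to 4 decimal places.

Rank w: 5, 4, 3, 2, 6, 1
Rank z: 2, 6, 3, 4, 1, 5
d = rank(w) − rank(z): 3, -2, 0, -2, 5, -4; Σd² = 58
ρ = 1 − 6Σd² / [n(n²−1)] = 1 − 6×58 / (6×35) = 1 − 348/210 ≈ -0.6571

-0.6571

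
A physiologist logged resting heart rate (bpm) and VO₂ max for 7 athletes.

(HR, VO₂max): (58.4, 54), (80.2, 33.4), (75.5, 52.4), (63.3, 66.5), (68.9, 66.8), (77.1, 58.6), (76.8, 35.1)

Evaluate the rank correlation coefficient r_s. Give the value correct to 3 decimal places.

-0.571

Rank HR: 1, 7, 4, 2, 3, 6, 5
Rank VO₂max: 4, 1, 3, 6, 7, 5, 2
d = rank(HR) − rank(VO₂max): -3, 6, 1, -4, -4, 1, 3; Σd² = 88
ρ = 1 − 6Σd² / [n(n²−1)] = 1 − 6×88 / (7×48) = 1 − 528/336 ≈ -0.571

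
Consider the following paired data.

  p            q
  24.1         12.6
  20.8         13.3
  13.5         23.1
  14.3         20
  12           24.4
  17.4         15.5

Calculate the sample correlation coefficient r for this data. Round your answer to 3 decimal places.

n = 6, Σp = 102.1, Σq = 108.9, Σp² = 1846.95, Σq² = 2104.87, Σpq = 1740.65
nΣpq − ΣpΣq = 10443.9 − 11118.69 = -674.79
nΣp² − (Σp)² = 11081.7 − 10424.41 = 657.29; nΣq² − (Σq)² = 12629.22 − 11859.21 = 770.01
r = -674.79 / √(657.29 × 770.01) = -674.79 / 711.4210 ≈ -0.949

-0.949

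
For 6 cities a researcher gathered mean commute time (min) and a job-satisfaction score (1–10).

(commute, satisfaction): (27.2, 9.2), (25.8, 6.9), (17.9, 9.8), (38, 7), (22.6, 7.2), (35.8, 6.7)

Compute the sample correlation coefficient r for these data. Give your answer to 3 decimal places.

-0.632

n = 6, Σx = 167.3, Σy = 46.8, Σx² = 4962.29, Σy² = 374.02, Σxy = 1272.26
nΣxy − ΣxΣy = 7633.56 − 7829.64 = -196.08
nΣx² − (Σx)² = 29773.74 − 27989.29 = 1784.45; nΣy² − (Σy)² = 2244.12 − 2190.24 = 53.88
r = -196.08 / √(1784.45 × 53.88) = -196.08 / 310.0745 ≈ -0.632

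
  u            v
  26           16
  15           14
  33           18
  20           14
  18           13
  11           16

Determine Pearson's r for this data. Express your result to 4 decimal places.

n = 6, Σu = 123, Σv = 91, Σu² = 2835, Σv² = 1397, Σuv = 1910
nΣuv − ΣuΣv = 11460 − 11193 = 267
nΣu² − (Σu)² = 17010 − 15129 = 1881; nΣv² − (Σv)² = 8382 − 8281 = 101
r = 267 / √(1881 × 101) = 267 / 435.8681 ≈ 0.6126

0.6126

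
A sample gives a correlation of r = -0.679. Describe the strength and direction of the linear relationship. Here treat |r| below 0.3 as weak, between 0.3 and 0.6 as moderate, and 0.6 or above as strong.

strong negative

r = -0.679 < 0 so the relationship is negative.
|r| = 0.679, which falls in the strong range.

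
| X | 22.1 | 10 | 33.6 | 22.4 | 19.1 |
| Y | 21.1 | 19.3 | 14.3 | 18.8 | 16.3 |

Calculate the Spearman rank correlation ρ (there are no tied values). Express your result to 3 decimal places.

-0.500

Rank X: 3, 1, 5, 4, 2
Rank Y: 5, 4, 1, 3, 2
d = rank(X) − rank(Y): -2, -3, 4, 1, 0; Σd² = 30
ρ = 1 − 6Σd² / [n(n²−1)] = 1 − 6×30 / (5×24) = 1 − 180/120 ≈ -0.500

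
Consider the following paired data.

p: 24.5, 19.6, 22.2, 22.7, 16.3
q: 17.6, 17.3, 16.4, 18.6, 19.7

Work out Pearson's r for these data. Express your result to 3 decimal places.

-0.575

n = 5, Σp = 105.3, Σq = 89.6, Σp² = 2258.23, Σq² = 1612.06, Σpq = 1877.69
nΣpq − ΣpΣq = 9388.45 − 9434.88 = -46.43
nΣp² − (Σp)² = 11291.15 − 11088.09 = 203.06; nΣq² − (Σq)² = 8060.3 − 8028.16 = 32.14
r = -46.43 / √(203.06 × 32.14) = -46.43 / 80.7858 ≈ -0.575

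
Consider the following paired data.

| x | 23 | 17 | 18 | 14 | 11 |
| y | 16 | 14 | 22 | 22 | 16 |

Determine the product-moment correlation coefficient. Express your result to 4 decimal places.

n = 5, Σx = 83, Σy = 90, Σx² = 1459, Σy² = 1676, Σxy = 1486
nΣxy − ΣxΣy = 7430 − 7470 = -40
nΣx² − (Σx)² = 7295 − 6889 = 406; nΣy² − (Σy)² = 8380 − 8100 = 280
r = -40 / √(406 × 280) = -40 / 337.1646 ≈ -0.1186

-0.1186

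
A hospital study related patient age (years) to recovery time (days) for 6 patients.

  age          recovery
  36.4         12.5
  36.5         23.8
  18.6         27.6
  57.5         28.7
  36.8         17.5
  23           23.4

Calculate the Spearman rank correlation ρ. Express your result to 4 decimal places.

Rank age: 3, 4, 1, 6, 5, 2
Rank recovery: 1, 4, 5, 6, 2, 3
d = rank(age) − rank(recovery): 2, 0, -4, 0, 3, -1; Σd² = 30
ρ = 1 − 6Σd² / [n(n²−1)] = 1 − 6×30 / (6×35) = 1 − 180/210 ≈ 0.1429

0.1429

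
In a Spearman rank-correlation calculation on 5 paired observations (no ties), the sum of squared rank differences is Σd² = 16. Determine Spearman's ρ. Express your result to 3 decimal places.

0.200

ρ = 1 − 6Σd² / [n(n²−1)] = 1 − 6×16 / (5×24)
  = 1 − 96/120 = 1 − 0.8000 ≈ 0.200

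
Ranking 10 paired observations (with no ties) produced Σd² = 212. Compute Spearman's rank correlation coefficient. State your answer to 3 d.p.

-0.285

ρ = 1 − 6Σd² / [n(n²−1)] = 1 − 6×212 / (10×99)
  = 1 − 1272/990 = 1 − 1.2848 ≈ -0.285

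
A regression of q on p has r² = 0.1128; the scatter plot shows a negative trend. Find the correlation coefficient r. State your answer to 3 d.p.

|r| = √0.1128 = 0.336
The association is negative, so r = −0.336.

-0.336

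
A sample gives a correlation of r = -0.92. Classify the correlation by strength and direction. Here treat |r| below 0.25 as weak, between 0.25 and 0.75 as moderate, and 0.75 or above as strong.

r = -0.92 < 0 so the relationship is negative.
|r| = 0.92, which falls in the strong range.

strong negative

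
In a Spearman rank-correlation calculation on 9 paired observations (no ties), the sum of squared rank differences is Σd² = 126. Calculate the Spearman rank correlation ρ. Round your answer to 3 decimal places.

ρ = 1 − 6Σd² / [n(n²−1)] = 1 − 6×126 / (9×80)
  = 1 − 756/720 = 1 − 1.0500 ≈ -0.050

-0.050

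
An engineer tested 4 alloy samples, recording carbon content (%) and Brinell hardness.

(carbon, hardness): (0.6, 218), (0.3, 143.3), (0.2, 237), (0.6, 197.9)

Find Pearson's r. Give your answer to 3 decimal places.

0.062

n = 4, Σx = 1.7, Σy = 796.2, Σx² = 0.85, Σy² = 163392.3, Σxy = 339.93
nΣxy − ΣxΣy = 1359.72 − 1353.54 = 6.18
nΣx² − (Σx)² = 3.4 − 2.89 = 0.51; nΣy² − (Σy)² = 653569.2 − 633934.44 = 19634.76
r = 6.18 / √(0.51 × 19634.76) = 6.18 / 100.0686 ≈ 0.062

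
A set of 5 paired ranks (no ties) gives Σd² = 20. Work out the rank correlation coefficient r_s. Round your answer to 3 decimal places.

0.000

ρ = 1 − 6Σd² / [n(n²−1)] = 1 − 6×20 / (5×24)
  = 1 − 120/120 = 1 − 1.0000 ≈ 0.000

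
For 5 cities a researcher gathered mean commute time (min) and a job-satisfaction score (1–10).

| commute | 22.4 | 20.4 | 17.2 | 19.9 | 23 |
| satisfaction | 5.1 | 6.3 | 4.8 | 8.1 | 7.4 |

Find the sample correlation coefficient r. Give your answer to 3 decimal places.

n = 5, Σx = 102.9, Σy = 31.7, Σx² = 2138.77, Σy² = 209.11, Σxy = 656.71
nΣxy − ΣxΣy = 3283.55 − 3261.93 = 21.62
nΣx² − (Σx)² = 10693.85 − 10588.41 = 105.44; nΣy² − (Σy)² = 1045.55 − 1004.89 = 40.66
r = 21.62 / √(105.44 × 40.66) = 21.62 / 65.4766 ≈ 0.330

0.330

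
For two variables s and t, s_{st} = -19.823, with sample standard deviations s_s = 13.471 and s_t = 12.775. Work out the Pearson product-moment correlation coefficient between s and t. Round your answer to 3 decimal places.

r = Cov(s,t) / (s_s · s_t) = -19.823 / (13.471 × 12.775)
  = -19.823 / 172.0920 ≈ -0.115

-0.115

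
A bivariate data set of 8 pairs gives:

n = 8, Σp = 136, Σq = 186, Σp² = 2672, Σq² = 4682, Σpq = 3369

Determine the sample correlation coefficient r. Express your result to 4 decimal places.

r = (nΣpq − ΣpΣq) / √[(nΣp² − (Σp)²)(nΣq² − (Σq)²)]
Numerator: 8×3369 − 136×186 = 1656
Denominator: √[(21376 − 18496)(37456 − 34596)] = √[2880 × 2860] = 2869.9826
r = 1656 / 2869.9826 ≈ 0.5770

0.5770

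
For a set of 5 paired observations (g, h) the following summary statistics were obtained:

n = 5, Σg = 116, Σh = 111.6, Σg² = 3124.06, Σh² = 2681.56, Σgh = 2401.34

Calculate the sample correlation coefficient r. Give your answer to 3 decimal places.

-0.654

r = (nΣgh − ΣgΣh) / √[(nΣg² − (Σg)²)(nΣh² − (Σh)²)]
Numerator: 5×2401.34 − 116×111.6 = -938.9
Denominator: √[(15620.3 − 13456)(13407.8 − 12454.56)] = √[2164.3 × 953.24] = 1436.3486
r = -938.9 / 1436.3486 ≈ -0.654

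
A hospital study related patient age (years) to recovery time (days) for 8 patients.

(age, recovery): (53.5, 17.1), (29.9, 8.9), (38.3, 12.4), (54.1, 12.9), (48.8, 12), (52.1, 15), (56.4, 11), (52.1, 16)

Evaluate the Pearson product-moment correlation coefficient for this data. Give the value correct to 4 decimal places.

n = 8, Σx = 385.2, Σy = 105.3, Σx² = 19141.18, Σy² = 1437.79, Σxy = 5174.87
nΣxy − ΣxΣy = 41398.96 − 40561.56 = 837.4
nΣx² − (Σx)² = 153129.44 − 148379.04 = 4750.4; nΣy² − (Σy)² = 11502.32 − 11088.09 = 414.23
r = 837.4 / √(4750.4 × 414.23) = 837.4 / 1402.7680 ≈ 0.5970

0.5970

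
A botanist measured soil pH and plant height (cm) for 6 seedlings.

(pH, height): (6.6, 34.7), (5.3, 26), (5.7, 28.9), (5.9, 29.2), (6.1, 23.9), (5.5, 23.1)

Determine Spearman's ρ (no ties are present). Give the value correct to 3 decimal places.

Rank pH: 6, 1, 3, 4, 5, 2
Rank height: 6, 3, 4, 5, 2, 1
d = rank(pH) − rank(height): 0, -2, -1, -1, 3, 1; Σd² = 16
ρ = 1 − 6Σd² / [n(n²−1)] = 1 − 6×16 / (6×35) = 1 − 96/210 ≈ 0.543

0.543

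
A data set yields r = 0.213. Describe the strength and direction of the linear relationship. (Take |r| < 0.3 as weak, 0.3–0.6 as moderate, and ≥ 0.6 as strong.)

weak positive

r = 0.213 > 0 so the relationship is positive.
|r| = 0.213, which falls in the weak range.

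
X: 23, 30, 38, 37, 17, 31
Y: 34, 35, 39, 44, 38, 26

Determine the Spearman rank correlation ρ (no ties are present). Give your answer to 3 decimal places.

0.429

Rank X: 2, 3, 6, 5, 1, 4
Rank Y: 2, 3, 5, 6, 4, 1
d = rank(X) − rank(Y): 0, 0, 1, -1, -3, 3; Σd² = 20
ρ = 1 − 6Σd² / [n(n²−1)] = 1 − 6×20 / (6×35) = 1 − 120/210 ≈ 0.429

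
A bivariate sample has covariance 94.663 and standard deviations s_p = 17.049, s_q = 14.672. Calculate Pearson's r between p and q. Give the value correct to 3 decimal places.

r = Cov(p,q) / (s_p · s_q) = 94.663 / (17.049 × 14.672)
  = 94.663 / 250.1429 ≈ 0.378

0.378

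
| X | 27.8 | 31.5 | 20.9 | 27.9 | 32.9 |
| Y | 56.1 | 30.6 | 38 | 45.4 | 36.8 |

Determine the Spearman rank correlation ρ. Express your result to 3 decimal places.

-0.600

Rank X: 2, 4, 1, 3, 5
Rank Y: 5, 1, 3, 4, 2
d = rank(X) − rank(Y): -3, 3, -2, -1, 3; Σd² = 32
ρ = 1 − 6Σd² / [n(n²−1)] = 1 − 6×32 / (5×24) = 1 − 192/120 ≈ -0.600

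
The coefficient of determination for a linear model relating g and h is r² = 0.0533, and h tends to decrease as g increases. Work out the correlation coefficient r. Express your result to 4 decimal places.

|r| = √0.0533 = 0.2309
The association is negative, so r = −0.2309.

-0.2309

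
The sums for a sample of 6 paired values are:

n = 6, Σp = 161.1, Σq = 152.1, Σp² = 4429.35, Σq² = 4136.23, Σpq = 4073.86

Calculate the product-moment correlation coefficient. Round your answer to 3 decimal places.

r = (nΣpq − ΣpΣq) / √[(nΣp² − (Σp)²)(nΣq² − (Σq)²)]
Numerator: 6×4073.86 − 161.1×152.1 = -60.15
Denominator: √[(26576.1 − 25953.21)(24817.38 − 23134.41)] = √[622.89 × 1682.97] = 1023.8678
r = -60.15 / 1023.8678 ≈ -0.059

-0.059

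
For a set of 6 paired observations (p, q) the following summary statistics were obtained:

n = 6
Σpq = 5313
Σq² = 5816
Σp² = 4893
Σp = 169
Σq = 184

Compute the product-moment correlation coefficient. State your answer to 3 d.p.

0.859

r = (nΣpq − ΣpΣq) / √[(nΣp² − (Σp)²)(nΣq² − (Σq)²)]
Numerator: 6×5313 − 169×184 = 782
Denominator: √[(29358 − 28561)(34896 − 33856)] = √[797 × 1040] = 910.4285
r = 782 / 910.4285 ≈ 0.859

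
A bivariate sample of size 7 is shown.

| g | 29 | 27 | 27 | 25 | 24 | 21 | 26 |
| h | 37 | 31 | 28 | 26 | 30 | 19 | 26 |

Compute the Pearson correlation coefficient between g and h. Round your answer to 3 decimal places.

n = 7, Σg = 179, Σh = 197, Σg² = 4617, Σh² = 5727, Σgh = 5111
nΣgh − ΣgΣh = 35777 − 35263 = 514
nΣg² − (Σg)² = 32319 − 32041 = 278; nΣh² − (Σh)² = 40089 − 38809 = 1280
r = 514 / √(278 × 1280) = 514 / 596.5233 ≈ 0.862

0.862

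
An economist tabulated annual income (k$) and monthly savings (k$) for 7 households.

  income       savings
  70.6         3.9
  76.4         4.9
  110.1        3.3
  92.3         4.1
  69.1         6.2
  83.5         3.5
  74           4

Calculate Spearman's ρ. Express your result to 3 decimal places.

-0.571

Rank income: 2, 4, 7, 6, 1, 5, 3
Rank savings: 3, 6, 1, 5, 7, 2, 4
d = rank(income) − rank(savings): -1, -2, 6, 1, -6, 3, -1; Σd² = 88
ρ = 1 − 6Σd² / [n(n²−1)] = 1 − 6×88 / (7×48) = 1 − 528/336 ≈ -0.571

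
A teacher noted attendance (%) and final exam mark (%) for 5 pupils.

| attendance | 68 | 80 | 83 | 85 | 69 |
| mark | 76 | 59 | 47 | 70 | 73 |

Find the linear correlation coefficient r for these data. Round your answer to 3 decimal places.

n = 5, Σx = 385, Σy = 325, Σx² = 29899, Σy² = 21695, Σxy = 24776
nΣxy − ΣxΣy = 123880 − 125125 = -1245
nΣx² − (Σx)² = 149495 − 148225 = 1270; nΣy² − (Σy)² = 108475 − 105625 = 2850
r = -1245 / √(1270 × 2850) = -1245 / 1902.4984 ≈ -0.654

-0.654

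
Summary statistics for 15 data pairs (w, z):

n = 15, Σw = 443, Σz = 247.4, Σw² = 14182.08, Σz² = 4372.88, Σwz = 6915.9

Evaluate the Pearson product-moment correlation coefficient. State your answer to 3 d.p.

-0.689

r = (nΣwz − ΣwΣz) / √[(nΣw² − (Σw)²)(nΣz² − (Σz)²)]
Numerator: 15×6915.9 − 443×247.4 = -5859.7
Denominator: √[(212731.2 − 196249)(65593.2 − 61206.76)] = √[16482.2 × 4386.44] = 8502.8337
r = -5859.7 / 8502.8337 ≈ -0.689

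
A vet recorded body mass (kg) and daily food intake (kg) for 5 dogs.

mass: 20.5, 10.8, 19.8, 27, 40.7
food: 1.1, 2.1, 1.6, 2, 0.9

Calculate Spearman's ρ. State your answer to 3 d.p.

Rank mass: 3, 1, 2, 4, 5
Rank food: 2, 5, 3, 4, 1
d = rank(mass) − rank(food): 1, -4, -1, 0, 4; Σd² = 34
ρ = 1 − 6Σd² / [n(n²−1)] = 1 − 6×34 / (5×24) = 1 − 204/120 ≈ -0.700

-0.700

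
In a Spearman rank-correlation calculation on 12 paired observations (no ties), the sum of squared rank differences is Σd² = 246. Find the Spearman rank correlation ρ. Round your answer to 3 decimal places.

0.140

ρ = 1 − 6Σd² / [n(n²−1)] = 1 − 6×246 / (12×143)
  = 1 − 1476/1716 = 1 − 0.8601 ≈ 0.140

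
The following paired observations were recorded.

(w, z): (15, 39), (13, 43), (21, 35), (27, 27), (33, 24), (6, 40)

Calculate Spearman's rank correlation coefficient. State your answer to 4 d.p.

-0.9429

Rank w: 3, 2, 4, 5, 6, 1
Rank z: 4, 6, 3, 2, 1, 5
d = rank(w) − rank(z): -1, -4, 1, 3, 5, -4; Σd² = 68
ρ = 1 − 6Σd² / [n(n²−1)] = 1 − 6×68 / (6×35) = 1 − 408/210 ≈ -0.9429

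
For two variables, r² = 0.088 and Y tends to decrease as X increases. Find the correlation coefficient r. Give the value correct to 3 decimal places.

|r| = √0.088 = 0.297
The association is negative, so r = −0.297.

-0.297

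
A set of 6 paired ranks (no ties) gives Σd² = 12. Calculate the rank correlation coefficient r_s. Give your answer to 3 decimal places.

0.657

ρ = 1 − 6Σd² / [n(n²−1)] = 1 − 6×12 / (6×35)
  = 1 − 72/210 = 1 − 0.3429 ≈ 0.657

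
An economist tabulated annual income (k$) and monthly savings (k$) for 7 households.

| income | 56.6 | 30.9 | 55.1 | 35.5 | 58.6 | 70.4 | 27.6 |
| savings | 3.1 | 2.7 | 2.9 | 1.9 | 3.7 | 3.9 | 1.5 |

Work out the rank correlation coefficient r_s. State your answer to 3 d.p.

Rank income: 5, 2, 4, 3, 6, 7, 1
Rank savings: 5, 3, 4, 2, 6, 7, 1
d = rank(income) − rank(savings): 0, -1, 0, 1, 0, 0, 0; Σd² = 2
ρ = 1 − 6Σd² / [n(n²−1)] = 1 − 6×2 / (7×48) = 1 − 12/336 ≈ 0.964

0.964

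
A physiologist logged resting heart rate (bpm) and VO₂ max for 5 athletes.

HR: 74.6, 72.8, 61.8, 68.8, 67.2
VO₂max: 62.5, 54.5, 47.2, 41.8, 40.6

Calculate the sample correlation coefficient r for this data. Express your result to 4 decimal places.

0.6824

n = 5, Σx = 345.2, Σy = 246.6, Σx² = 23933.52, Σy² = 12499.94, Σxy = 17151.22
nΣxy − ΣxΣy = 85756.1 − 85126.32 = 629.78
nΣx² − (Σx)² = 119667.6 − 119163.04 = 504.56; nΣy² − (Σy)² = 62499.7 − 60811.56 = 1688.14
r = 629.78 / √(504.56 × 1688.14) = 629.78 / 922.9127 ≈ 0.6824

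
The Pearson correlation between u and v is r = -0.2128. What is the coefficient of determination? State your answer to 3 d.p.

r² = (-0.2128)² = 0.045

0.045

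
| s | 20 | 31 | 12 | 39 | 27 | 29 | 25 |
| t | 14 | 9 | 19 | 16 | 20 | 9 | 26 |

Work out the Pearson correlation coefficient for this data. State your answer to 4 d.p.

-0.2927

n = 7, Σs = 183, Σt = 113, Σs² = 5221, Σt² = 2051, Σst = 2862
nΣst − ΣsΣt = 20034 − 20679 = -645
nΣs² − (Σs)² = 36547 − 33489 = 3058; nΣt² − (Σt)² = 14357 − 12769 = 1588
r = -645 / √(3058 × 1588) = -645 / 2203.6570 ≈ -0.2927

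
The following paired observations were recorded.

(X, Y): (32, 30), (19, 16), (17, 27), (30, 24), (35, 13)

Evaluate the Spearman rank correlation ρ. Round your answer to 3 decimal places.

-0.300

Rank X: 4, 2, 1, 3, 5
Rank Y: 5, 2, 4, 3, 1
d = rank(X) − rank(Y): -1, 0, -3, 0, 4; Σd² = 26
ρ = 1 − 6Σd² / [n(n²−1)] = 1 − 6×26 / (5×24) = 1 − 156/120 ≈ -0.300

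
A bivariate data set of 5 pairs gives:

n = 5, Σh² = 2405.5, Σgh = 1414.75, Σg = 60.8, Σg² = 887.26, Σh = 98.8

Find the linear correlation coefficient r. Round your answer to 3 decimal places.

0.824

r = (nΣgh − ΣgΣh) / √[(nΣg² − (Σg)²)(nΣh² − (Σh)²)]
Numerator: 5×1414.75 − 60.8×98.8 = 1066.71
Denominator: √[(4436.3 − 3696.64)(12027.5 − 9761.44)] = √[739.66 × 2266.06] = 1294.6482
r = 1066.71 / 1294.6482 ≈ 0.824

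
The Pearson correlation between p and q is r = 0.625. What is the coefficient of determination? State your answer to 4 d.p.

0.3906

r² = (0.625)² = 0.3906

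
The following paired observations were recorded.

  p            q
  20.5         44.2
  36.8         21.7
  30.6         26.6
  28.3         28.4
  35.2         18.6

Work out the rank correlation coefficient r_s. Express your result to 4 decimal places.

-0.9000

Rank p: 1, 5, 3, 2, 4
Rank q: 5, 2, 3, 4, 1
d = rank(p) − rank(q): -4, 3, 0, -2, 3; Σd² = 38
ρ = 1 − 6Σd² / [n(n²−1)] = 1 − 6×38 / (5×24) = 1 − 228/120 ≈ -0.9000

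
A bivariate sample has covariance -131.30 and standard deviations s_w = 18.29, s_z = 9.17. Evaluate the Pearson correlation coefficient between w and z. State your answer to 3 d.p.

r = Cov(w,z) / (s_w · s_z) = -131.30 / (18.29 × 9.17)
  = -131.30 / 167.7193 ≈ -0.783

-0.783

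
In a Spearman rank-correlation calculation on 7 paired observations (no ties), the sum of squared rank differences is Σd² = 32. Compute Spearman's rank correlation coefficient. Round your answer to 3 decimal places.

ρ = 1 − 6Σd² / [n(n²−1)] = 1 − 6×32 / (7×48)
  = 1 − 192/336 = 1 − 0.5714 ≈ 0.429

0.429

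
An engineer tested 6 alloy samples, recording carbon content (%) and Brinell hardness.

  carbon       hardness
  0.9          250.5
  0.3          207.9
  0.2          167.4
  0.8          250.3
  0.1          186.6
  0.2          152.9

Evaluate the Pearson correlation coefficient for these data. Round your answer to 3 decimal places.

n = 6, Σx = 2.5, Σy = 1215.6, Σx² = 1.63, Σy² = 254843.48, Σxy = 570.78
nΣxy − ΣxΣy = 3424.68 − 3039 = 385.68
nΣx² − (Σx)² = 9.78 − 6.25 = 3.53; nΣy² − (Σy)² = 1529060.88 − 1477683.36 = 51377.52
r = 385.68 / √(3.53 × 51377.52) = 385.68 / 425.8669 ≈ 0.906

0.906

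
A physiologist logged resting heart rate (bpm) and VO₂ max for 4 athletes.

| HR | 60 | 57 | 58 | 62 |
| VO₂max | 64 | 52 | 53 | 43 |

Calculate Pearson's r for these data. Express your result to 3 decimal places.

n = 4, Σx = 237, Σy = 212, Σx² = 14057, Σy² = 11458, Σxy = 12544
nΣxy − ΣxΣy = 50176 − 50244 = -68
nΣx² − (Σx)² = 56228 − 56169 = 59; nΣy² − (Σy)² = 45832 − 44944 = 888
r = -68 / √(59 × 888) = -68 / 228.8930 ≈ -0.297

-0.297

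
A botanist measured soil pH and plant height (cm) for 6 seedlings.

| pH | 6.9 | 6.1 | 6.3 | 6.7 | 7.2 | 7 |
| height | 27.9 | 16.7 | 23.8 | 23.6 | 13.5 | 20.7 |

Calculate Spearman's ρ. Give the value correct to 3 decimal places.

-0.257

Rank pH: 4, 1, 2, 3, 6, 5
Rank height: 6, 2, 5, 4, 1, 3
d = rank(pH) − rank(height): -2, -1, -3, -1, 5, 2; Σd² = 44
ρ = 1 − 6Σd² / [n(n²−1)] = 1 − 6×44 / (6×35) = 1 − 264/210 ≈ -0.257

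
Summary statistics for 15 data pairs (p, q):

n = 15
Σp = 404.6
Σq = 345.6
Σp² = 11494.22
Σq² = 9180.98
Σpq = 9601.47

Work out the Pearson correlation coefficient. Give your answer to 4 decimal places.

0.3322

r = (nΣpq − ΣpΣq) / √[(nΣp² − (Σp)²)(nΣq² − (Σq)²)]
Numerator: 15×9601.47 − 404.6×345.6 = 4192.29
Denominator: √[(172413.3 − 163701.16)(137714.7 − 119439.36)] = √[8712.14 × 18275.34] = 12618.1346
r = 4192.29 / 12618.1346 ≈ 0.3322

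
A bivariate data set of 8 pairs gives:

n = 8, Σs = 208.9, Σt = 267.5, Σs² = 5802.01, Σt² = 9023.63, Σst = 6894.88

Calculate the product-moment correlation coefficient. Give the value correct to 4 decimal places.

-0.5444

r = (nΣst − ΣsΣt) / √[(nΣs² − (Σs)²)(nΣt² − (Σt)²)]
Numerator: 8×6894.88 − 208.9×267.5 = -721.71
Denominator: √[(46416.08 − 43639.21)(72189.04 − 71556.25)] = √[2776.87 × 632.79] = 1325.5850
r = -721.71 / 1325.5850 ≈ -0.5444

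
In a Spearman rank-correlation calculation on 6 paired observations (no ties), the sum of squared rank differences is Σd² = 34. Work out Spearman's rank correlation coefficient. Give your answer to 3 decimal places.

0.029

ρ = 1 − 6Σd² / [n(n²−1)] = 1 − 6×34 / (6×35)
  = 1 − 204/210 = 1 − 0.9714 ≈ 0.029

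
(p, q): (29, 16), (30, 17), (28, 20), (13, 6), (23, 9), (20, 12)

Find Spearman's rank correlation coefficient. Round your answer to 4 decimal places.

0.7714

Rank p: 5, 6, 4, 1, 3, 2
Rank q: 4, 5, 6, 1, 2, 3
d = rank(p) − rank(q): 1, 1, -2, 0, 1, -1; Σd² = 8
ρ = 1 − 6Σd² / [n(n²−1)] = 1 − 6×8 / (6×35) = 1 − 48/210 ≈ 0.7714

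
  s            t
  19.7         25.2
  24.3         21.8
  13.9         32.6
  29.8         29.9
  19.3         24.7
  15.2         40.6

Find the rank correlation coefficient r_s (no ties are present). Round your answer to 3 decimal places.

-0.543

Rank s: 4, 5, 1, 6, 3, 2
Rank t: 3, 1, 5, 4, 2, 6
d = rank(s) − rank(t): 1, 4, -4, 2, 1, -4; Σd² = 54
ρ = 1 − 6Σd² / [n(n²−1)] = 1 − 6×54 / (6×35) = 1 − 324/210 ≈ -0.543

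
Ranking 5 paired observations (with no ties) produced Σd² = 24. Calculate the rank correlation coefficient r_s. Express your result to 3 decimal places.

ρ = 1 − 6Σd² / [n(n²−1)] = 1 − 6×24 / (5×24)
  = 1 − 144/120 = 1 − 1.2000 ≈ -0.200

-0.200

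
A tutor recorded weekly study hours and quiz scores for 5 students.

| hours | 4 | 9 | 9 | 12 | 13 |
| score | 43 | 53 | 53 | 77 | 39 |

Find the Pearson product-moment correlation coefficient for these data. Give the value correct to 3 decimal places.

0.319

n = 5, Σx = 47, Σy = 265, Σx² = 491, Σy² = 14917, Σxy = 2557
nΣxy − ΣxΣy = 12785 − 12455 = 330
nΣx² − (Σx)² = 2455 − 2209 = 246; nΣy² − (Σy)² = 74585 − 70225 = 4360
r = 330 / √(246 × 4360) = 330 / 1035.6447 ≈ 0.319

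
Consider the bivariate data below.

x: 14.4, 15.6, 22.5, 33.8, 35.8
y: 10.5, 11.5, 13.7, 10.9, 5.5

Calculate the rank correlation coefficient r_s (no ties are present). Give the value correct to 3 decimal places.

-0.300

Rank x: 1, 2, 3, 4, 5
Rank y: 2, 4, 5, 3, 1
d = rank(x) − rank(y): -1, -2, -2, 1, 4; Σd² = 26
ρ = 1 − 6Σd² / [n(n²−1)] = 1 − 6×26 / (5×24) = 1 − 156/120 ≈ -0.300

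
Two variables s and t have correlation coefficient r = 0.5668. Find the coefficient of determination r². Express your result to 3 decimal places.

0.321

r² = (0.5668)² = 0.321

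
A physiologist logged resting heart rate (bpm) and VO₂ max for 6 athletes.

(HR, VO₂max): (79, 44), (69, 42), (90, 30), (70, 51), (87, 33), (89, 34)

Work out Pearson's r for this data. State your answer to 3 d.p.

n = 6, Σx = 484, Σy = 234, Σx² = 39492, Σy² = 9446, Σxy = 18541
nΣxy − ΣxΣy = 111246 − 113256 = -2010
nΣx² − (Σx)² = 236952 − 234256 = 2696; nΣy² − (Σy)² = 56676 − 54756 = 1920
r = -2010 / √(2696 × 1920) = -2010 / 2275.1527 ≈ -0.883

-0.883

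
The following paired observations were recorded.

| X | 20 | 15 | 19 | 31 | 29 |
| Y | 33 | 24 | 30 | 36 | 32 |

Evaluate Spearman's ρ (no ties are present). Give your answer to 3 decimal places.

Rank X: 3, 1, 2, 5, 4
Rank Y: 4, 1, 2, 5, 3
d = rank(X) − rank(Y): -1, 0, 0, 0, 1; Σd² = 2
ρ = 1 − 6Σd² / [n(n²−1)] = 1 − 6×2 / (5×24) = 1 − 12/120 ≈ 0.900

0.900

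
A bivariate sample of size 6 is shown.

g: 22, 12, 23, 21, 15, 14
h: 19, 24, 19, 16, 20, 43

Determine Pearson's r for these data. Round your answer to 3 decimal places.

-0.573

n = 6, Σg = 107, Σh = 141, Σg² = 2019, Σh² = 3803, Σgh = 2381
nΣgh − ΣgΣh = 14286 − 15087 = -801
nΣg² − (Σg)² = 12114 − 11449 = 665; nΣh² − (Σh)² = 22818 − 19881 = 2937
r = -801 / √(665 × 2937) = -801 / 1397.5353 ≈ -0.573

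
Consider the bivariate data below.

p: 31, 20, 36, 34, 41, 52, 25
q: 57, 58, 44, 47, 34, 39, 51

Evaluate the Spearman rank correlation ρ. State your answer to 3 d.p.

-0.929

Rank p: 3, 1, 5, 4, 6, 7, 2
Rank q: 6, 7, 3, 4, 1, 2, 5
d = rank(p) − rank(q): -3, -6, 2, 0, 5, 5, -3; Σd² = 108
ρ = 1 − 6Σd² / [n(n²−1)] = 1 − 6×108 / (7×48) = 1 − 648/336 ≈ -0.929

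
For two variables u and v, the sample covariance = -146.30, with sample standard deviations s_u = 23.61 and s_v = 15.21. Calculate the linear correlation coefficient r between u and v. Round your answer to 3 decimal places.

r = Cov(u,v) / (s_u · s_v) = -146.30 / (23.61 × 15.21)
  = -146.30 / 359.1081 ≈ -0.407

-0.407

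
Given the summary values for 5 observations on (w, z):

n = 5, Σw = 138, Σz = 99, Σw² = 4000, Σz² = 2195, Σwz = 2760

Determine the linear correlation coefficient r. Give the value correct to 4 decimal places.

r = (nΣwz − ΣwΣz) / √[(nΣw² − (Σw)²)(nΣz² − (Σz)²)]
Numerator: 5×2760 − 138×99 = 138
Denominator: √[(20000 − 19044)(10975 − 9801)] = √[956 × 1174] = 1059.4074
r = 138 / 1059.4074 ≈ 0.1303

0.1303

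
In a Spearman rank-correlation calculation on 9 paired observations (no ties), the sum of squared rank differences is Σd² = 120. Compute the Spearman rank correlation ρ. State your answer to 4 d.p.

0.0000

ρ = 1 − 6Σd² / [n(n²−1)] = 1 − 6×120 / (9×80)
  = 1 − 720/720 = 1 − 1.00000 ≈ 0.0000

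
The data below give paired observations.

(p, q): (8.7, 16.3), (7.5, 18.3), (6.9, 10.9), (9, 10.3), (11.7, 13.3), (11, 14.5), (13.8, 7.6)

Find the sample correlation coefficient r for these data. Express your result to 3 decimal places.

n = 7, Σp = 68.6, Σq = 91.2, Σp² = 708.88, Σq² = 1270.38, Σpq = 866.96
nΣpq − ΣpΣq = 6068.72 − 6256.32 = -187.6
nΣp² − (Σp)² = 4962.16 − 4705.96 = 256.2; nΣq² − (Σq)² = 8892.66 − 8317.44 = 575.22
r = -187.6 / √(256.2 × 575.22) = -187.6 / 383.8898 ≈ -0.489

-0.489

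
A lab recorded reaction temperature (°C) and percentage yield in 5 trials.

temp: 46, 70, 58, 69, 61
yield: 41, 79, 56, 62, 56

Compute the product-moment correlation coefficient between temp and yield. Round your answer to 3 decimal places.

0.905

n = 5, Σx = 304, Σy = 294, Σx² = 18862, Σy² = 18038, Σxy = 18358
nΣxy − ΣxΣy = 91790 − 89376 = 2414
nΣx² − (Σx)² = 94310 − 92416 = 1894; nΣy² − (Σy)² = 90190 − 86436 = 3754
r = 2414 / √(1894 × 3754) = 2414 / 2666.4726 ≈ 0.905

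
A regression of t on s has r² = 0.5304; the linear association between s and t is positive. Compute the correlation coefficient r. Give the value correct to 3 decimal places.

|r| = √0.5304 = 0.728
The association is positive, so r = 0.728.

0.728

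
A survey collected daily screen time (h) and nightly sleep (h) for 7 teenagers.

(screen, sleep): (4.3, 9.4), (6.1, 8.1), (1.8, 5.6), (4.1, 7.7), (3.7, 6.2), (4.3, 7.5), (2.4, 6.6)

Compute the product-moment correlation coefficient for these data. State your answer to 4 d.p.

0.7039

n = 7, Σx = 26.7, Σy = 51.1, Σx² = 113.69, Σy² = 382.87, Σxy = 202.51
nΣxy − ΣxΣy = 1417.57 − 1364.37 = 53.2
nΣx² − (Σx)² = 795.83 − 712.89 = 82.94; nΣy² − (Σy)² = 2680.09 − 2611.21 = 68.88
r = 53.2 / √(82.94 × 68.88) = 53.2 / 75.5838 ≈ 0.7039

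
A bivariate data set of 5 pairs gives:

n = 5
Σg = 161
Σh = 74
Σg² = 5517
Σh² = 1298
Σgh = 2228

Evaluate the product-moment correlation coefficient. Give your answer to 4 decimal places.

r = (nΣgh − ΣgΣh) / √[(nΣg² − (Σg)²)(nΣh² − (Σh)²)]
Numerator: 5×2228 − 161×74 = -774
Denominator: √[(27585 − 25921)(6490 − 5476)] = √[1664 × 1014] = 1298.9596
r = -774 / 1298.9596 ≈ -0.5959

-0.5959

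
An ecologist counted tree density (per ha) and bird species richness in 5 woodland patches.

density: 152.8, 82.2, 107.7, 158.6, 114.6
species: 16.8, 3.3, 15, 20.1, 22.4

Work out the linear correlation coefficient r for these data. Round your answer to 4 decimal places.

0.6830

n = 5, Σx = 615.9, Σy = 77.6, Σx² = 79991.09, Σy² = 1423.9, Σxy = 10208.7
nΣxy − ΣxΣy = 51043.5 − 47793.84 = 3249.66
nΣx² − (Σx)² = 399955.45 − 379332.81 = 20622.64; nΣy² − (Σy)² = 7119.5 − 6021.76 = 1097.74
r = 3249.66 / √(20622.64 × 1097.74) = 3249.66 / 4757.9719 ≈ 0.6830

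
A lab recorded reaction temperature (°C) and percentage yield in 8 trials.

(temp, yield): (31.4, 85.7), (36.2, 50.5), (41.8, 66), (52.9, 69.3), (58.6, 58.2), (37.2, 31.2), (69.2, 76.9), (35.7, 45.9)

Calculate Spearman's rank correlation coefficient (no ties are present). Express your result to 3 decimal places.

0.190

Rank temp: 1, 3, 5, 6, 7, 4, 8, 2
Rank yield: 8, 3, 5, 6, 4, 1, 7, 2
d = rank(temp) − rank(yield): -7, 0, 0, 0, 3, 3, 1, 0; Σd² = 68
ρ = 1 − 6Σd² / [n(n²−1)] = 1 − 6×68 / (8×63) = 1 − 408/504 ≈ 0.190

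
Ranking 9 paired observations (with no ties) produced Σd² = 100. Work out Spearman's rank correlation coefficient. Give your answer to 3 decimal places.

0.167

ρ = 1 − 6Σd² / [n(n²−1)] = 1 − 6×100 / (9×80)
  = 1 − 600/720 = 1 − 0.8333 ≈ 0.167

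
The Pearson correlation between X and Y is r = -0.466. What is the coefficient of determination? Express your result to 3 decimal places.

0.217

r² = (-0.466)² = 0.217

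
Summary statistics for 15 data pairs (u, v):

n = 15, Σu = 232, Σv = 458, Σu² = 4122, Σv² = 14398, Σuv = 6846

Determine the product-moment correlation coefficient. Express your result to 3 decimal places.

-0.506

r = (nΣuv − ΣuΣv) / √[(nΣu² − (Σu)²)(nΣv² − (Σv)²)]
Numerator: 15×6846 − 232×458 = -3566
Denominator: √[(61830 − 53824)(215970 − 209764)] = √[8006 × 6206] = 7048.7755
r = -3566 / 7048.7755 ≈ -0.506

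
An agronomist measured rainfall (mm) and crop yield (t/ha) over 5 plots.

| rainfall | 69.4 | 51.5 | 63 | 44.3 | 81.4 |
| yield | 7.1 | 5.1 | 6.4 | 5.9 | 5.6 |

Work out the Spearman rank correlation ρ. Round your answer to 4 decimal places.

Rank rainfall: 4, 2, 3, 1, 5
Rank yield: 5, 1, 4, 3, 2
d = rank(rainfall) − rank(yield): -1, 1, -1, -2, 3; Σd² = 16
ρ = 1 − 6Σd² / [n(n²−1)] = 1 − 6×16 / (5×24) = 1 − 96/120 ≈ 0.2000

0.2000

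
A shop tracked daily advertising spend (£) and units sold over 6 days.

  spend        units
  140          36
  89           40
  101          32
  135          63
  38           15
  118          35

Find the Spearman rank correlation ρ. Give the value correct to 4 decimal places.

0.5429

Rank spend: 6, 2, 3, 5, 1, 4
Rank units: 4, 5, 2, 6, 1, 3
d = rank(spend) − rank(units): 2, -3, 1, -1, 0, 1; Σd² = 16
ρ = 1 − 6Σd² / [n(n²−1)] = 1 − 6×16 / (6×35) = 1 − 96/210 ≈ 0.5429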